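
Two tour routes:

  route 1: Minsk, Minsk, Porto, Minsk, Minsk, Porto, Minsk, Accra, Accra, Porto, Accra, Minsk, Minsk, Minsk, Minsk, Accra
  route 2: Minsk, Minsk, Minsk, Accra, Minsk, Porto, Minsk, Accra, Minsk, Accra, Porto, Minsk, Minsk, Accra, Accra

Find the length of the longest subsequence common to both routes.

12

Pick Minsk (route 1 #1, route 2 #1), Minsk (route 1 #2, route 2 #2), Minsk (route 1 #4, route 2 #3), Minsk (route 1 #5, route 2 #5), Porto (route 1 #6, route 2 #6), Minsk (route 1 #7, route 2 #7), Accra (route 1 #8, route 2 #8), Accra (route 1 #9, route 2 #10), Porto (route 1 #10, route 2 #11), Minsk (route 1 #12, route 2 #12), Minsk (route 1 #13, route 2 #13), Accra (route 1 #16, route 2 #15); all 12 stops appear in both, in order. The LCS DP gives dp[16][15] = 12, so this is optimal.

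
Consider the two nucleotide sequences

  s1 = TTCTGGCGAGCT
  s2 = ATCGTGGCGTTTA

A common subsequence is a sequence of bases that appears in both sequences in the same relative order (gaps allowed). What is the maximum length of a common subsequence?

One common subsequence of length 8: T at s1[2]=s2[2], C at s1[3]=s2[3], T at s1[4]=s2[5], G at s1[5]=s2[6], G at s1[6]=s2[7], C at s1[7]=s2[8], G at s1[8]=s2[9], A at s1[9]=s2[13]. The LCS DP gives dp[12][13] = 8, so this is optimal.

8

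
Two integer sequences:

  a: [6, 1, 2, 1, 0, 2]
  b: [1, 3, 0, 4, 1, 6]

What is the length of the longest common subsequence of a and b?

Match 1 at a[2]=b[1], then 1 at a[4]=b[5] — 2 values in the same relative order in both. Since dp[6][6] = 2, nothing longer is possible.

2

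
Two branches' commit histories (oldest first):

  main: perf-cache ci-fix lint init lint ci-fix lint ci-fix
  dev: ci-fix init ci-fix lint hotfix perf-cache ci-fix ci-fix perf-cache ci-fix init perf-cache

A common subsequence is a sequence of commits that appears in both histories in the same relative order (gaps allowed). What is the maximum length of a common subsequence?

5

Match ci-fix at main[2]=dev[1]; then init at main[4]=dev[2]; then lint at main[5]=dev[4]; then ci-fix at main[6]=dev[8]; then ci-fix at main[8]=dev[10] — 5 commits in the same relative order in both, and the DP table's final entry dp[8][12] is also 5, so no common subsequence is longer.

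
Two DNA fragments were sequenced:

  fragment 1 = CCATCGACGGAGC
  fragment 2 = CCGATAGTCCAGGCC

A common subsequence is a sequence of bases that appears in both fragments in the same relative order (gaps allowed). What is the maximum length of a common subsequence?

9

Match C at fragment 1[1]=fragment 2[1], C at fragment 1[2]=fragment 2[2], A at fragment 1[3]=fragment 2[6], T at fragment 1[4]=fragment 2[8], C at fragment 1[5]=fragment 2[10], A at fragment 1[7]=fragment 2[11], G at fragment 1[9]=fragment 2[12], G at fragment 1[10]=fragment 2[13], C at fragment 1[13]=fragment 2[15] — 9 bases in the same relative order in both. dp[13][15] = 9 confirms this is the maximum.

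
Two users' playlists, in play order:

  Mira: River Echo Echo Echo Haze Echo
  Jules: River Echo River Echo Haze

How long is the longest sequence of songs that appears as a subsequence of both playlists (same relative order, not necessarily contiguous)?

One common subsequence of length 4: River [1,1], then Echo [2,2], then Echo [4,4], then Haze [5,5]. dp[6][5] = 4 confirms this is the maximum.

4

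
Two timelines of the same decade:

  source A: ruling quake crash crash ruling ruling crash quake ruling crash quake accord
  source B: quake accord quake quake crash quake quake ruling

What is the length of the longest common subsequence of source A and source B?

4

Pick quake [2,4], then crash [3,5], then quake [8,7], then ruling [9,8]; all 4 events appear in both, in order. Since dp[12][8] = 4, nothing longer is possible.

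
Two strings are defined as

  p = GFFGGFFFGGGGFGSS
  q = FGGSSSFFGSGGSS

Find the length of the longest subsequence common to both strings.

Match F [3,1] → G [4,2] → G [5,3] → F [7,7] → F [8,8] → G [9,9] → G [12,11] → G [14,12] → S [15,13] → S [16,14] — 10 characters in the same relative order in both. The LCS DP gives dp[16][14] = 10, so this is optimal.

10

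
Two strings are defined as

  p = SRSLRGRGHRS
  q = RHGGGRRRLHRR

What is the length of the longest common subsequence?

Taking R (p #2, q #6); then R (p #5, q #7); then R (p #7, q #8); then H (p #9, q #10); then R (p #10, q #12) gives a common subsequence of length 5. The LCS DP gives dp[11][12] = 5, so this is optimal.

5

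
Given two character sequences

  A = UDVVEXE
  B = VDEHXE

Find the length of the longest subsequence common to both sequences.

Taking D [2,2]; then E [5,3]; then X [6,5]; then E [7,6] gives a common subsequence of length 4. Since dp[7][6] = 4, nothing longer is possible.

4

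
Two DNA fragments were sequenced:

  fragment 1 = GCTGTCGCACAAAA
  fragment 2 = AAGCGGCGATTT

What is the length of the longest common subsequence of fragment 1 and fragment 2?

6

Match G (fragment 1 #1, fragment 2 #3) → C (fragment 1 #2, fragment 2 #4) → G (fragment 1 #4, fragment 2 #6) → C (fragment 1 #6, fragment 2 #7) → G (fragment 1 #7, fragment 2 #8) → A (fragment 1 #9, fragment 2 #9) — 6 bases in the same relative order in both. The LCS DP gives dp[14][12] = 6, so this is optimal.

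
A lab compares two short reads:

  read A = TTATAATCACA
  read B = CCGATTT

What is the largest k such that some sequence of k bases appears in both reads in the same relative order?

3

Let dp[i][j] be the LCS length of the first i bases of read A and the first j bases of read B. dp[i][j] = dp[i-1][j-1]+1 when the i-th and j-th bases match, else max(dp[i-1][j], dp[i][j-1]).
    ·  C  C  G  A  T  T  T
 ·  0  0  0  0  0  0  0  0
 T  0  0  0  0  0  1  1  1
 T  0  0  0  0  0  1  2  2
 A  0  0  0  0  1  1  2  2
 T  0  0  0  0  1  2  2  3
 A  0  0  0  0  1  2  2  3
 A  0  0  0  0  1  2  2  3
 T  0  0  0  0  1  2  3  3
 C  0  1  1  1  1  2  3  3
 A  0  1  1  1  2  2  3  3
 C  0  1  2  2  2  2  3  3
 A  0  1  2  2  3  3  3  3
dp[11][7] = 3. One LCS (by backtracking along matches): TTT.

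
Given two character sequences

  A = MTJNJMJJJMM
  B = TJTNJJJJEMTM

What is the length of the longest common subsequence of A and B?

Let dp[i][j] be the LCS length of the first i characters of A and the first j characters of B. dp[i][j] = dp[i-1][j-1]+1 when the i-th and j-th characters match, else max(dp[i-1][j], dp[i][j-1]).
    ·  T  J  T  N  J  J  J  J  E  M  T  M
 ·  0  0  0  0  0  0  0  0  0  0  0  0  0
 M  0  0  0  0  0  0  0  0  0  0  1  1  1
 T  0  1  1  1  1  1  1  1  1  1  1  2  2
 J  0  1  2  2  2  2  2  2  2  2  2  2  2
 N  0  1  2  2  3  3  3  3  3  3  3  3  3
 J  0  1  2  2  3  4  4  4  4  4  4  4  4
 M  0  1  2  2  3  4  4  4  4  4  5  5  5
 J  0  1  2  2  3  4  5  5  5  5  5  5  5
 J  0  1  2  2  3  4  5  6  6  6  6  6  6
 J  0  1  2  2  3  4  5  6  7  7  7  7  7
 M  0  1  2  2  3  4  5  6  7  7  8  8  8
 M  0  1  2  2  3  4  5  6  7  7  8  8  9
dp[11][12] = 9. One LCS (by backtracking along matches): TJNJJJJMM.

9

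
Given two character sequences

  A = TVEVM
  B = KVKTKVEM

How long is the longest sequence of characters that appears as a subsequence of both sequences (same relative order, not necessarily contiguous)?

Match T [1,4]; then V [2,6]; then E [3,7]; then M [5,8] — 4 characters in the same relative order in both. Since dp[5][8] = 4, nothing longer is possible.

4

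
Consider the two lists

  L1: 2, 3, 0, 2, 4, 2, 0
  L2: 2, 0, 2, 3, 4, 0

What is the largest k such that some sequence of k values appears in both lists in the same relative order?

Let dp[i][j] be the LCS length of the first i values of L1 and the first j values of L2. dp[i][j] = dp[i-1][j-1]+1 when the i-th and j-th values match, else max(dp[i-1][j], dp[i][j-1]).
    ·  2  0  2  3  4  0
 ·  0  0  0  0  0  0  0
 2  0  1  1  1  1  1  1
 3  0  1  1  1  2  2  2
 0  0  1  2  2  2  2  3
 2  0  1  2  3  3  3  3
 4  0  1  2  3  3  4  4
 2  0  1  2  3  3  4  4
 0  0  1  2  3  3  4  5
dp[7][6] = 5. One LCS (by backtracking along matches): 2, 0, 2, 4, 0.

5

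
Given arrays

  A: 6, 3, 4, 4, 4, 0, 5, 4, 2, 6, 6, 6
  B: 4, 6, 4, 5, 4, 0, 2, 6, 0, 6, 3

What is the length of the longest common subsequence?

Taking 6 (A #1, B #2) → 4 (A #3, B #3) → 4 (A #5, B #5) → 0 (A #6, B #6) → 2 (A #9, B #7) → 6 (A #10, B #8) → 6 (A #11, B #10) gives a common subsequence of length 7. Since dp[12][11] = 7, nothing longer is possible.

7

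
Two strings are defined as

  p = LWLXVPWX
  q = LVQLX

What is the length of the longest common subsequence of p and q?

Pick L at p[1]=q[1], then L at p[3]=q[4], then X at p[8]=q[5]; all 3 characters appear in both, in order. Since dp[8][5] = 3, nothing longer is possible.

3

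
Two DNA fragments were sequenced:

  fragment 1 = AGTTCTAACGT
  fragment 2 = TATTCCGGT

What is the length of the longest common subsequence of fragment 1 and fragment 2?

Let dp[i][j] be the LCS length of the first i bases of fragment 1 and the first j bases of fragment 2. dp[i][j] = dp[i-1][j-1]+1 when the i-th and j-th bases match, else max(dp[i-1][j], dp[i][j-1]).
    ·  T  A  T  T  C  C  G  G  T
 ·  0  0  0  0  0  0  0  0  0  0
 A  0  0  1  1  1  1  1  1  1  1
 G  0  0  1  1  1  1  1  2  2  2
 T  0  1  1  2  2  2  2  2  2  3
 T  0  1  1  2  3  3  3  3  3  3
 C  0  1  1  2  3  4  4  4  4  4
 T  0  1  1  2  3  4  4  4  4  5
 A  0  1  2  2  3  4  4  4  4  5
 A  0  1  2  2  3  4  4  4  4  5
 C  0  1  2  2  3  4  5  5  5  5
 G  0  1  2  2  3  4  5  6  6  6
 T  0  1  2  3  3  4  5  6  6  7
dp[11][9] = 7. One LCS (by backtracking along matches): ATTCCGT.

7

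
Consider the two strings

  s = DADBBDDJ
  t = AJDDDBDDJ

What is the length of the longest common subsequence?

Match D [1,4] → D [3,5] → B [5,6] → D [6,7] → D [7,8] → J [8,9] — 6 characters in the same relative order in both. dp[8][9] = 6 confirms this is the maximum.

6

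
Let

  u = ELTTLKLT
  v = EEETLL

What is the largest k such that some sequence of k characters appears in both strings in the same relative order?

4

One common subsequence of length 4: E (u #1, v #3); then T (u #4, v #4); then L (u #5, v #5); then L (u #7, v #6). Since dp[8][6] = 4, nothing longer is possible.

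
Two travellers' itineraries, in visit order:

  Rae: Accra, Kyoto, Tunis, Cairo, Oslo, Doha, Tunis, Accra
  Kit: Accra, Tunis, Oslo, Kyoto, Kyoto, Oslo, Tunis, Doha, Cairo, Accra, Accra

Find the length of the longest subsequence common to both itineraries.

One common subsequence of length 5: Accra [1,1]; then Kyoto [2,5]; then Tunis [3,7]; then Cairo [4,9]; then Accra [8,11]. Since dp[8][11] = 5, nothing longer is possible.

5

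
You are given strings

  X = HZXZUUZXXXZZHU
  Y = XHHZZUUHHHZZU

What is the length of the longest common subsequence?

One common subsequence of length 8: H [1,3], Z [2,4], Z [4,5], U [5,6], U [6,7], Z [11,11], Z [12,12], U [14,13]. dp[14][13] = 8 confirms this is the maximum.

8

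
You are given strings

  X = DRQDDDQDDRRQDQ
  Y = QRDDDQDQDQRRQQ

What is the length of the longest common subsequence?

11

Pick R (X #2, Y #2), then D (X #4, Y #3), then D (X #5, Y #4), then D (X #6, Y #5), then Q (X #7, Y #6), then D (X #8, Y #7), then D (X #9, Y #9), then R (X #10, Y #11), then R (X #11, Y #12), then Q (X #12, Y #13), then Q (X #14, Y #14); all 11 characters appear in both, in order. Since dp[14][14] = 11, nothing longer is possible.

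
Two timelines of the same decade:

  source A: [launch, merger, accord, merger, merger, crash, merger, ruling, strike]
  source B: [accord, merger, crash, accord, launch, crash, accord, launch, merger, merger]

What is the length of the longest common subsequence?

Match launch [1,5]; then accord [3,7]; then merger [5,9]; then merger [7,10] — 4 events in the same relative order in both, and the DP table's final entry dp[9][10] is also 4, so no common subsequence is longer.

4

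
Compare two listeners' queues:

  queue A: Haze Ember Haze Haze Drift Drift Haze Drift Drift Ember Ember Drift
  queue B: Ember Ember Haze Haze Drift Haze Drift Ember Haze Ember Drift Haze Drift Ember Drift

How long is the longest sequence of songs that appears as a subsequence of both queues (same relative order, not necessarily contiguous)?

10

One common subsequence of length 10: Ember at queue A[2]=queue B[2], Haze at queue A[3]=queue B[3], Haze at queue A[4]=queue B[4], Drift at queue A[5]=queue B[5], Drift at queue A[6]=queue B[7], Haze at queue A[7]=queue B[9], Drift at queue A[8]=queue B[11], Drift at queue A[9]=queue B[13], Ember at queue A[11]=queue B[14], Drift at queue A[12]=queue B[15]. The LCS DP gives dp[12][15] = 10, so this is optimal.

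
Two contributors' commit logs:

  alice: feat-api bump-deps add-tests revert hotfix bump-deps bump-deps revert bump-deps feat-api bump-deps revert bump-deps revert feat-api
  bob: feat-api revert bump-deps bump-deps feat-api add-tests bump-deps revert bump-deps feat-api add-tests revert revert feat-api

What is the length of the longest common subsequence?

One common subsequence of length 10: feat-api at alice[1]=bob[1], then bump-deps at alice[2]=bob[4], then add-tests at alice[3]=bob[6], then bump-deps at alice[7]=bob[7], then revert at alice[8]=bob[8], then bump-deps at alice[9]=bob[9], then feat-api at alice[10]=bob[10], then revert at alice[12]=bob[12], then revert at alice[14]=bob[13], then feat-api at alice[15]=bob[14]. dp[15][14] = 10 confirms this is the maximum.

10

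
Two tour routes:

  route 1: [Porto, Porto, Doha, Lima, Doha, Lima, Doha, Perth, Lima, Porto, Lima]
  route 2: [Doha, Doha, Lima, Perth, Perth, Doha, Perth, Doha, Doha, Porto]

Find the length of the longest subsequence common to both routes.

Match Doha at route 1[3]=route 2[1], then Doha at route 1[5]=route 2[2], then Lima at route 1[6]=route 2[3], then Doha at route 1[7]=route 2[6], then Perth at route 1[8]=route 2[7], then Porto at route 1[10]=route 2[10] — 6 stops in the same relative order in both, and the DP table's final entry dp[11][10] is also 6, so no common subsequence is longer.

6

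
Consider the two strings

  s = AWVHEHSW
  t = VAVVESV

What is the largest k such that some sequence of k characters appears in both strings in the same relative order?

Let dp[i][j] be the LCS length of the first i characters of s and the first j characters of t. dp[i][j] = dp[i-1][j-1]+1 when the i-th and j-th characters match, else max(dp[i-1][j], dp[i][j-1]).
    ·  V  A  V  V  E  S  V
 ·  0  0  0  0  0  0  0  0
 A  0  0  1  1  1  1  1  1
 W  0  0  1  1  1  1  1  1
 V  0  1  1  2  2  2  2  2
 H  0  1  1  2  2  2  2  2
 E  0  1  1  2  2  3  3  3
 H  0  1  1  2  2  3  3  3
 S  0  1  1  2  2  3  4  4
 W  0  1  1  2  2  3  4  4
dp[8][7] = 4. One LCS (by backtracking along matches): AVES.

4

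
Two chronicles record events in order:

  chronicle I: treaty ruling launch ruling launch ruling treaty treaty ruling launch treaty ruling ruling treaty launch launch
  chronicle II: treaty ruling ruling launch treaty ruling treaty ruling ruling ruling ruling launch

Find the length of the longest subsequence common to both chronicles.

Taking treaty [1,1] → ruling [2,2] → ruling [4,3] → launch [5,4] → ruling [6,6] → treaty [7,7] → ruling [9,9] → ruling [12,10] → ruling [13,11] → launch [16,12] gives a common subsequence of length 10. dp[16][12] = 10 confirms this is the maximum.

10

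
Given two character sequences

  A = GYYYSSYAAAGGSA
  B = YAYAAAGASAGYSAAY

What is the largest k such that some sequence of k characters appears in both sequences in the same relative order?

Taking Y [2,1], Y [7,3], A [8,4], A [9,5], A [10,6], G [11,7], G [12,11], S [13,13], A [14,15] gives a common subsequence of length 9. dp[14][16] = 9 confirms this is the maximum.

9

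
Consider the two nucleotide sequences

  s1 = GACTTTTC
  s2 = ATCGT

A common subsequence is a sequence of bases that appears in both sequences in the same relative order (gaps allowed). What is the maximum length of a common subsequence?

One common subsequence of length 3: A [2,1], C [3,3], T [7,5]. Since dp[8][5] = 3, nothing longer is possible.

3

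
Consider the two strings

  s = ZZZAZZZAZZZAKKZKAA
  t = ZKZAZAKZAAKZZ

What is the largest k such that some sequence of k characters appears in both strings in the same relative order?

One common subsequence of length 9: Z at s[1]=t[1], Z at s[2]=t[3], Z at s[3]=t[5], A at s[4]=t[6], Z at s[7]=t[8], A at s[8]=t[9], A at s[12]=t[10], K at s[13]=t[11], Z at s[15]=t[13]. The LCS DP gives dp[18][13] = 9, so this is optimal.

9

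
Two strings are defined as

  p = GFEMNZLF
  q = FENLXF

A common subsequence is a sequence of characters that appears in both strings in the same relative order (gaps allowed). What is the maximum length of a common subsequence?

5

Let dp[i][j] be the LCS length of the first i characters of p and the first j characters of q. dp[i][j] = dp[i-1][j-1]+1 when the i-th and j-th characters match, else max(dp[i-1][j], dp[i][j-1]).
    ·  F  E  N  L  X  F
 ·  0  0  0  0  0  0  0
 G  0  0  0  0  0  0  0
 F  0  1  1  1  1  1  1
 E  0  1  2  2  2  2  2
 M  0  1  2  2  2  2  2
 N  0  1  2  3  3  3  3
 Z  0  1  2  3  3  3  3
 L  0  1  2  3  4  4  4
 F  0  1  2  3  4  4  5
dp[8][6] = 5. One LCS (by backtracking along matches): FENLF.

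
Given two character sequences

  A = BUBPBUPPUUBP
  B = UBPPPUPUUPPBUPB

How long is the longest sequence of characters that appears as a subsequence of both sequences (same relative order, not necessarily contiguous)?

Pick U (A #2, B #1), B (A #3, B #2), P (A #4, B #5), U (A #6, B #6), P (A #8, B #7), U (A #9, B #8), U (A #10, B #9), B (A #11, B #12), P (A #12, B #14); all 9 characters appear in both, in order, and the DP table's final entry dp[12][15] is also 9, so no common subsequence is longer.

9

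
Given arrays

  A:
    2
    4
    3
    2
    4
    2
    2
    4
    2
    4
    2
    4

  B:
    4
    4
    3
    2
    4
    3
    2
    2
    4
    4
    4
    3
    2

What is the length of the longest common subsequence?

Pick 4 (A #2, B #2), 3 (A #3, B #3), 2 (A #4, B #4), 4 (A #5, B #5), 2 (A #6, B #7), 2 (A #7, B #8), 4 (A #8, B #10), 4 (A #10, B #11), 2 (A #11, B #13); all 9 values appear in both, in order. The LCS DP gives dp[12][13] = 9, so this is optimal.

9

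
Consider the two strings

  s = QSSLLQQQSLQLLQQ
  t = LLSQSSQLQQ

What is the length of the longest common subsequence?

8

Pick L at s[4]=t[1] → L at s[5]=t[2] → Q at s[6]=t[4] → S at s[9]=t[6] → Q at s[11]=t[7] → L at s[13]=t[8] → Q at s[14]=t[9] → Q at s[15]=t[10]; all 8 characters appear in both, in order. dp[15][10] = 8 confirms this is the maximum.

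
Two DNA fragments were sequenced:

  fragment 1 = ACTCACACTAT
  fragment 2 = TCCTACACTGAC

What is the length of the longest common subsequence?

8

One common subsequence of length 8: C at fragment 1[2]=fragment 2[3], T at fragment 1[3]=fragment 2[4], A at fragment 1[5]=fragment 2[5], C at fragment 1[6]=fragment 2[6], A at fragment 1[7]=fragment 2[7], C at fragment 1[8]=fragment 2[8], T at fragment 1[9]=fragment 2[9], A at fragment 1[10]=fragment 2[11]. The LCS DP gives dp[11][12] = 8, so this is optimal.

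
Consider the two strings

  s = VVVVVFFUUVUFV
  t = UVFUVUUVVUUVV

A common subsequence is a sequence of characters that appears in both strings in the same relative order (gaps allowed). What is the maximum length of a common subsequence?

8

Match V [1,2] → V [2,5] → V [4,8] → V [5,9] → U [8,10] → U [9,11] → V [10,12] → V [13,13] — 8 characters in the same relative order in both. Since dp[13][13] = 8, nothing longer is possible.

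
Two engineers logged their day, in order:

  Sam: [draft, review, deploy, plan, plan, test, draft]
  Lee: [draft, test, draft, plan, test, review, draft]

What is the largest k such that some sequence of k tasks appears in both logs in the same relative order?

Pick draft (Sam #1, Lee #3); then plan (Sam #5, Lee #4); then test (Sam #6, Lee #5); then draft (Sam #7, Lee #7); all 4 tasks appear in both, in order. The LCS DP gives dp[7][7] = 4, so this is optimal.

4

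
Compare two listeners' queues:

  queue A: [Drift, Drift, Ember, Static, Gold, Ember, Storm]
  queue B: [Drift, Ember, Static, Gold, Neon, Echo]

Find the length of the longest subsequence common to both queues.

Match Drift (queue A #2, queue B #1), then Ember (queue A #3, queue B #2), then Static (queue A #4, queue B #3), then Gold (queue A #5, queue B #4) — 4 songs in the same relative order in both. The LCS DP gives dp[7][6] = 4, so this is optimal.

4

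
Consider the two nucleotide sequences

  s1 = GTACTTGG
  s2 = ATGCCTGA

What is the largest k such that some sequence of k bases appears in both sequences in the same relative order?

4

One common subsequence of length 4: G (s1 #1, s2 #3) → C (s1 #4, s2 #5) → T (s1 #6, s2 #6) → G (s1 #7, s2 #7). dp[8][8] = 4 confirms this is the maximum.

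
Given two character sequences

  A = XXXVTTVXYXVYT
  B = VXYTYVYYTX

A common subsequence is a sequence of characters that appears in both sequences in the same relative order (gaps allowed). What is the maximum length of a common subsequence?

6

Let dp[i][j] be the LCS length of the first i characters of A and the first j characters of B. dp[i][j] = dp[i-1][j-1]+1 when the i-th and j-th characters match, else max(dp[i-1][j], dp[i][j-1]).
    ·  V  X  Y  T  Y  V  Y  Y  T  X
 ·  0  0  0  0  0  0  0  0  0  0  0
 X  0  0  1  1  1  1  1  1  1  1  1
 X  0  0  1  1  1  1  1  1  1  1  2
 X  0  0  1  1  1  1  1  1  1  1  2
 V  0  1  1  1  1  1  2  2  2  2  2
 T  0  1  1  1  2  2  2  2  2  3  3
 T  0  1  1  1  2  2  2  2  2  3  3
 V  0  1  1  1  2  2  3  3  3  3  3
 X  0  1  2  2  2  2  3  3  3  3  4
 Y  0  1  2  3  3  3  3  4  4  4  4
 X  0  1  2  3  3  3  3  4  4  4  5
 V  0  1  2  3  3  3  4  4  4  4  5
 Y  0  1  2  3  3  4  4  5  5  5  5
 T  0  1  2  3  4  4  4  5  5  6  6
dp[13][10] = 6. One LCS (by backtracking along matches): XTVYYT.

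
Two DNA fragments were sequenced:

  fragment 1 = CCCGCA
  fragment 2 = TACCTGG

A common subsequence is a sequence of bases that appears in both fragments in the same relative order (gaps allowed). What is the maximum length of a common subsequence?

Pick C (fragment 1 #1, fragment 2 #3) → C (fragment 1 #2, fragment 2 #4) → G (fragment 1 #4, fragment 2 #7); all 3 bases appear in both, in order. Since dp[6][7] = 3, nothing longer is possible.

3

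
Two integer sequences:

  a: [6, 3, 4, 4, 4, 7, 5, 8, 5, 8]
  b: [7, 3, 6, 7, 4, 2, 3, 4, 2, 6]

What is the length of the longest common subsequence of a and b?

One common subsequence of length 3: 6 at a[1]=b[3], 3 at a[2]=b[7], 4 at a[3]=b[8]. The LCS DP gives dp[10][10] = 3, so this is optimal.

3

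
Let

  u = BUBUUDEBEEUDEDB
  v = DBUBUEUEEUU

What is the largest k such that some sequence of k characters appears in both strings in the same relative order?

8

Match B (u #1, v #2), U (u #2, v #3), B (u #3, v #4), U (u #4, v #5), U (u #5, v #7), E (u #7, v #8), E (u #9, v #9), U (u #11, v #11) — 8 characters in the same relative order in both. Since dp[15][11] = 8, nothing longer is possible.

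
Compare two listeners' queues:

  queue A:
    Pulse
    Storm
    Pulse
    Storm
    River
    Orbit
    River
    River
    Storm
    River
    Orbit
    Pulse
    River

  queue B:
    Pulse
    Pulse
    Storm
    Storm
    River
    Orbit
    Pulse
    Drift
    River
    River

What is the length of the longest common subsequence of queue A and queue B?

Taking Pulse (queue A #1, queue B #1), then Pulse (queue A #3, queue B #2), then Storm (queue A #4, queue B #3), then Storm (queue A #9, queue B #4), then River (queue A #10, queue B #5), then Orbit (queue A #11, queue B #6), then Pulse (queue A #12, queue B #7), then River (queue A #13, queue B #10) gives a common subsequence of length 8. Since dp[13][10] = 8, nothing longer is possible.

8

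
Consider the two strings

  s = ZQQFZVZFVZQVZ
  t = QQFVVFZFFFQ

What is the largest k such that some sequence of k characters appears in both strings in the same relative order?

Pick Q at s[2]=t[1], then Q at s[3]=t[2], then F at s[4]=t[3], then V at s[6]=t[5], then Z at s[7]=t[7], then F at s[8]=t[10], then Q at s[11]=t[11]; all 7 characters appear in both, in order. Since dp[13][11] = 7, nothing longer is possible.

7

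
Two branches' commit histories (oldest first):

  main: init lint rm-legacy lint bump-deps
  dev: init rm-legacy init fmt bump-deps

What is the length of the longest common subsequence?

Taking init at main[1]=dev[1]; then rm-legacy at main[3]=dev[2]; then bump-deps at main[5]=dev[5] gives a common subsequence of length 3. The LCS DP gives dp[5][5] = 3, so this is optimal.

3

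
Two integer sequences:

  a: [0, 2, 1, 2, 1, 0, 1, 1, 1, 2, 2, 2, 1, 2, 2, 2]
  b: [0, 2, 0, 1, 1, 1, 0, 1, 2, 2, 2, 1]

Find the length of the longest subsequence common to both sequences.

One common subsequence of length 10: 0 (a #1, b #1), 2 (a #2, b #2), 1 (a #3, b #5), 1 (a #5, b #6), 0 (a #6, b #7), 1 (a #9, b #8), 2 (a #10, b #9), 2 (a #11, b #10), 2 (a #12, b #11), 1 (a #13, b #12). dp[16][12] = 10 confirms this is the maximum.

10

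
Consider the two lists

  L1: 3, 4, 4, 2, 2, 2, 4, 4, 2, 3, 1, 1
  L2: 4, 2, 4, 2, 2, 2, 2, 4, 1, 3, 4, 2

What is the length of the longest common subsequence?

8

Let dp[i][j] be the LCS length of the first i values of L1 and the first j values of L2. dp[i][j] = dp[i-1][j-1]+1 when the i-th and j-th values match, else max(dp[i-1][j], dp[i][j-1]).
    ·  4  2  4  2  2  2  2  4  1  3  4  2
 ·  0  0  0  0  0  0  0  0  0  0  0  0  0
 3  0  0  0  0  0  0  0  0  0  0  1  1  1
 4  0  1  1  1  1  1  1  1  1  1  1  2  2
 4  0  1  1  2  2  2  2  2  2  2  2  2  2
 2  0  1  2  2  3  3  3  3  3  3  3  3  3
 2  0  1  2  2  3  4  4  4  4  4  4  4  4
 2  0  1  2  2  3  4  5  5  5  5  5  5  5
 4  0  1  2  3  3  4  5  5  6  6  6  6  6
 4  0  1  2  3  3  4  5  5  6  6  6  7  7
 2  0  1  2  3  4  4  5  6  6  6  6  7  8
 3  0  1  2  3  4  4  5  6  6  6  7  7  8
 1  0  1  2  3  4  4  5  6  6  7  7  7  8
 1  0  1  2  3  4  4  5  6  6  7  7  7  8
dp[12][12] = 8. One LCS (by backtracking along matches): 4, 4, 2, 2, 2, 4, 4, 2.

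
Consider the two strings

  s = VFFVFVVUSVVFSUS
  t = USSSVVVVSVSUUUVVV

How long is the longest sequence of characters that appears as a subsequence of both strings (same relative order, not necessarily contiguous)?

Match V at s[1]=t[5], V at s[4]=t[6], V at s[6]=t[7], V at s[7]=t[8], S at s[9]=t[9], V at s[11]=t[10], S at s[13]=t[11], U at s[14]=t[14] — 8 characters in the same relative order in both. Since dp[15][17] = 8, nothing longer is possible.

8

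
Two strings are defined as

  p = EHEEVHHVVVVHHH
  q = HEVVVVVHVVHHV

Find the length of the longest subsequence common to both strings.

10

Match H at p[2]=q[1], then E at p[4]=q[2], then V at p[5]=q[3], then V at p[8]=q[4], then V at p[9]=q[5], then V at p[10]=q[6], then V at p[11]=q[7], then H at p[12]=q[8], then H at p[13]=q[11], then H at p[14]=q[12] — 10 characters in the same relative order in both, and the DP table's final entry dp[14][13] is also 10, so no common subsequence is longer.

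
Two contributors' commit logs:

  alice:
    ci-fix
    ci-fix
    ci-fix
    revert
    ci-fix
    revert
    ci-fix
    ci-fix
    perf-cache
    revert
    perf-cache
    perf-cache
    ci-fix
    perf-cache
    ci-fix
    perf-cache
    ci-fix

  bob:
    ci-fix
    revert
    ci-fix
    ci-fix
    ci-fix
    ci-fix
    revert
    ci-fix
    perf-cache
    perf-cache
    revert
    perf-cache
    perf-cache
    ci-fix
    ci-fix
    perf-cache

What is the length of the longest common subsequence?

13

One common subsequence of length 13: ci-fix at alice[1]=bob[3]; then ci-fix at alice[2]=bob[4]; then ci-fix at alice[3]=bob[5]; then ci-fix at alice[5]=bob[6]; then revert at alice[6]=bob[7]; then ci-fix at alice[7]=bob[8]; then perf-cache at alice[9]=bob[10]; then revert at alice[10]=bob[11]; then perf-cache at alice[11]=bob[12]; then perf-cache at alice[12]=bob[13]; then ci-fix at alice[13]=bob[14]; then ci-fix at alice[15]=bob[15]; then perf-cache at alice[16]=bob[16], and the DP table's final entry dp[17][16] is also 13, so no common subsequence is longer.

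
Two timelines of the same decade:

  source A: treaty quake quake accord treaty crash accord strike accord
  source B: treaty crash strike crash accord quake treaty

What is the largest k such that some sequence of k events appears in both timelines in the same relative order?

One common subsequence of length 4: treaty [5,1]; then crash [6,2]; then strike [8,3]; then accord [9,5]. dp[9][7] = 4 confirms this is the maximum.

4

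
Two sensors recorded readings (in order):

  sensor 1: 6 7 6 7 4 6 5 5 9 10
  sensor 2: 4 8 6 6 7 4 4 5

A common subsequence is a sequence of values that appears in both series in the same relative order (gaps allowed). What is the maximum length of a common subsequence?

5

One common subsequence of length 5: 6 (sensor 1 #1, sensor 2 #3), 6 (sensor 1 #3, sensor 2 #4), 7 (sensor 1 #4, sensor 2 #5), 4 (sensor 1 #5, sensor 2 #7), 5 (sensor 1 #8, sensor 2 #8), and the DP table's final entry dp[10][8] is also 5, so no common subsequence is longer.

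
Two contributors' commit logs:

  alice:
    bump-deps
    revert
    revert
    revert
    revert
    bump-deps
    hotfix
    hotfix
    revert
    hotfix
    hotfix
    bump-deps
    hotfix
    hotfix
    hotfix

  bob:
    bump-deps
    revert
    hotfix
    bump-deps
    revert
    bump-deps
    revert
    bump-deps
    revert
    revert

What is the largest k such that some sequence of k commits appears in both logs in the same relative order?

6

Pick bump-deps (alice #1, bob #1); then revert (alice #2, bob #2); then revert (alice #3, bob #5); then revert (alice #4, bob #7); then revert (alice #5, bob #9); then revert (alice #9, bob #10); all 6 commits appear in both, in order. dp[15][10] = 6 confirms this is the maximum.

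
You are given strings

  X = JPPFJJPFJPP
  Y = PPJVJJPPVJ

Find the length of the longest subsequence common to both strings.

7

Match P (X #2, Y #1); then P (X #3, Y #2); then J (X #5, Y #3); then J (X #6, Y #5); then J (X #9, Y #6); then P (X #10, Y #7); then P (X #11, Y #8) — 7 characters in the same relative order in both, and the DP table's final entry dp[11][10] is also 7, so no common subsequence is longer.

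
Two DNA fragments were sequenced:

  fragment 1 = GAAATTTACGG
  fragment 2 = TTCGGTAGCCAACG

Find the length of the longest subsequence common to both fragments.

Taking G (fragment 1 #1, fragment 2 #5) → A (fragment 1 #2, fragment 2 #7) → A (fragment 1 #4, fragment 2 #11) → A (fragment 1 #8, fragment 2 #12) → C (fragment 1 #9, fragment 2 #13) → G (fragment 1 #11, fragment 2 #14) gives a common subsequence of length 6. dp[11][14] = 6 confirms this is the maximum.

6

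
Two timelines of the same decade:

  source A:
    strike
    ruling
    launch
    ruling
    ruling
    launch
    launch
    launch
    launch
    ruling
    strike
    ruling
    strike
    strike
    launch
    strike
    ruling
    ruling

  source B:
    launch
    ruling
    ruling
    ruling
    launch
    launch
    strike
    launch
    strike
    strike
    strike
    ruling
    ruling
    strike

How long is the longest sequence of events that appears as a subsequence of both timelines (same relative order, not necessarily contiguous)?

Taking ruling at source A[2]=source B[2] → ruling at source A[4]=source B[3] → ruling at source A[5]=source B[4] → launch at source A[6]=source B[5] → launch at source A[7]=source B[6] → launch at source A[9]=source B[8] → strike at source A[13]=source B[9] → strike at source A[14]=source B[10] → strike at source A[16]=source B[11] → ruling at source A[17]=source B[12] → ruling at source A[18]=source B[13] gives a common subsequence of length 11. The LCS DP gives dp[18][14] = 11, so this is optimal.

11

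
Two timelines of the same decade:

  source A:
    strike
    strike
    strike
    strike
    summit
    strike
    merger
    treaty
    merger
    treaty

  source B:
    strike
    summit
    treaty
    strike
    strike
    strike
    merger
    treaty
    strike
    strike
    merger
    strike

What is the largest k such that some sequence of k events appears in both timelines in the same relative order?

Match strike [1,1], then strike [3,4], then strike [4,5], then strike [6,6], then merger [7,7], then treaty [8,8], then merger [9,11] — 7 events in the same relative order in both, and the DP table's final entry dp[10][12] is also 7, so no common subsequence is longer.

7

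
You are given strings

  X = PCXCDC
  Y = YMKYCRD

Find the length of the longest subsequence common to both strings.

2

Let dp[i][j] be the LCS length of the first i characters of X and the first j characters of Y. dp[i][j] = dp[i-1][j-1]+1 when the i-th and j-th characters match, else max(dp[i-1][j], dp[i][j-1]).
    ·  Y  M  K  Y  C  R  D
 ·  0  0  0  0  0  0  0  0
 P  0  0  0  0  0  0  0  0
 C  0  0  0  0  0  1  1  1
 X  0  0  0  0  0  1  1  1
 C  0  0  0  0  0  1  1  1
 D  0  0  0  0  0  1  1  2
 C  0  0  0  0  0  1  1  2
dp[6][7] = 2. One LCS (by backtracking along matches): CD.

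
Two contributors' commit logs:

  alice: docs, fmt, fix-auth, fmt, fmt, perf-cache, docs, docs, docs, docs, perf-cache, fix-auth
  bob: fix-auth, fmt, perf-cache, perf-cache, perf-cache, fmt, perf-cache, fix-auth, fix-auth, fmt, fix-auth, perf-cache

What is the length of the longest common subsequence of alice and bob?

Match fix-auth at alice[3]=bob[1], then fmt at alice[4]=bob[2], then fmt at alice[5]=bob[6], then perf-cache at alice[6]=bob[7], then perf-cache at alice[11]=bob[12] — 5 commits in the same relative order in both. dp[12][12] = 5 confirms this is the maximum.

5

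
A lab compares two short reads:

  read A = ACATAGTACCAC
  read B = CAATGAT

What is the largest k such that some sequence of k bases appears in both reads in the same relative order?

Let dp[i][j] be the LCS length of the first i bases of read A and the first j bases of read B. dp[i][j] = dp[i-1][j-1]+1 when the i-th and j-th bases match, else max(dp[i-1][j], dp[i][j-1]).
    ·  C  A  A  T  G  A  T
 ·  0  0  0  0  0  0  0  0
 A  0  0  1  1  1  1  1  1
 C  0  1  1  1  1  1  1  1
 A  0  1  2  2  2  2  2  2
 T  0  1  2  2  3  3  3  3
 A  0  1  2  3  3  3  4  4
 G  0  1  2  3  3  4  4  4
 T  0  1  2  3  4  4  4  5
 A  0  1  2  3  4  4  5  5
 C  0  1  2  3  4  4  5  5
 C  0  1  2  3  4  4  5  5
 A  0  1  2  3  4  4  5  5
 C  0  1  2  3  4  4  5  5
dp[12][7] = 5. One LCS (by backtracking along matches): AATAT.

5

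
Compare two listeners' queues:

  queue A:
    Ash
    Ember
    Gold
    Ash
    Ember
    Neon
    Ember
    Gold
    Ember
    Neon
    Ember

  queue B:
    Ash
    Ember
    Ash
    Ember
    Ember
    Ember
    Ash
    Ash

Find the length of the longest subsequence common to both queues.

Pick Ash [1,1], Ember [2,2], Ash [4,3], Ember [5,4], Ember [7,5], Ember [9,6]; all 6 songs appear in both, in order. The LCS DP gives dp[11][8] = 6, so this is optimal.

6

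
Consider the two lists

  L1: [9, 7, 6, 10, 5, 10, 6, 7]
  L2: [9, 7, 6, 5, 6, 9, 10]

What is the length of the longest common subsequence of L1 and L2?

Taking 9 [1,1] → 7 [2,2] → 6 [3,3] → 5 [5,4] → 10 [6,7] gives a common subsequence of length 5. Since dp[8][7] = 5, nothing longer is possible.

5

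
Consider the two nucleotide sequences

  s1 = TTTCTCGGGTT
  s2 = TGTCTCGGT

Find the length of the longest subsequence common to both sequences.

8

Taking T [1,1]; then T [3,3]; then C [4,4]; then T [5,5]; then C [6,6]; then G [8,7]; then G [9,8]; then T [11,9] gives a common subsequence of length 8. dp[11][9] = 8 confirms this is the maximum.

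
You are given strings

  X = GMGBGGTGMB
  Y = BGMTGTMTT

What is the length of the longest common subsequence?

5

Taking G [1,2]; then M [2,3]; then G [6,5]; then T [7,6]; then M [9,7] gives a common subsequence of length 5. Since dp[10][9] = 5, nothing longer is possible.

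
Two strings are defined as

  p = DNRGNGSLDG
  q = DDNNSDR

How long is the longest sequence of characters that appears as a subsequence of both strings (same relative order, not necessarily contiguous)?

One common subsequence of length 5: D at p[1]=q[2], then N at p[2]=q[3], then N at p[5]=q[4], then S at p[7]=q[5], then D at p[9]=q[6]. dp[10][7] = 5 confirms this is the maximum.

5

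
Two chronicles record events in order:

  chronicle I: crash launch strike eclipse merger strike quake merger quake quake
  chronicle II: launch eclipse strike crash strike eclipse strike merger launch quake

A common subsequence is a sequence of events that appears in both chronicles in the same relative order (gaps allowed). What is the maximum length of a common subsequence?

6

Match crash (chronicle I #1, chronicle II #4) → strike (chronicle I #3, chronicle II #5) → eclipse (chronicle I #4, chronicle II #6) → strike (chronicle I #6, chronicle II #7) → merger (chronicle I #8, chronicle II #8) → quake (chronicle I #10, chronicle II #10) — 6 events in the same relative order in both. Since dp[10][10] = 6, nothing longer is possible.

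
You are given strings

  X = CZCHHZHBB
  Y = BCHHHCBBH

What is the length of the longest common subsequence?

Let dp[i][j] be the LCS length of the first i characters of X and the first j characters of Y. dp[i][j] = dp[i-1][j-1]+1 when the i-th and j-th characters match, else max(dp[i-1][j], dp[i][j-1]).
    ·  B  C  H  H  H  C  B  B  H
 ·  0  0  0  0  0  0  0  0  0  0
 C  0  0  1  1  1  1  1  1  1  1
 Z  0  0  1  1  1  1  1  1  1  1
 C  0  0  1  1  1  1  2  2  2  2
 H  0  0  1  2  2  2  2  2  2  3
 H  0  0  1  2  3  3  3  3  3  3
 Z  0  0  1  2  3  3  3  3  3  3
 H  0  0  1  2  3  4  4  4  4  4
 B  0  1  1  2  3  4  4  5  5  5
 B  0  1  1  2  3  4  4  5  6  6
dp[9][9] = 6. One LCS (by backtracking along matches): CHHHBB.

6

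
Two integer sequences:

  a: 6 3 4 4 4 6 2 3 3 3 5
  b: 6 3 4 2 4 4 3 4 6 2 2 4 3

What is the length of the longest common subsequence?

Match 6 (a #1, b #1) → 3 (a #2, b #2) → 4 (a #3, b #5) → 4 (a #4, b #6) → 4 (a #5, b #8) → 6 (a #6, b #9) → 2 (a #7, b #11) → 3 (a #10, b #13) — 8 values in the same relative order in both. The LCS DP gives dp[11][13] = 8, so this is optimal.

8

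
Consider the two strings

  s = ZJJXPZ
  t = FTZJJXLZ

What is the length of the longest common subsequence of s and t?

5

Let dp[i][j] be the LCS length of the first i characters of s and the first j characters of t. dp[i][j] = dp[i-1][j-1]+1 when the i-th and j-th characters match, else max(dp[i-1][j], dp[i][j-1]).
    ·  F  T  Z  J  J  X  L  Z
 ·  0  0  0  0  0  0  0  0  0
 Z  0  0  0  1  1  1  1  1  1
 J  0  0  0  1  2  2  2  2  2
 J  0  0  0  1  2  3  3  3  3
 X  0  0  0  1  2  3  4  4  4
 P  0  0  0  1  2  3  4  4  4
 Z  0  0  0  1  2  3  4  4  5
dp[6][8] = 5. One LCS (by backtracking along matches): ZJJXZ.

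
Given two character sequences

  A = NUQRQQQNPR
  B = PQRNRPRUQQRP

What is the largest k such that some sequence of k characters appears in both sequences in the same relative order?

5

Let dp[i][j] be the LCS length of the first i characters of A and the first j characters of B. dp[i][j] = dp[i-1][j-1]+1 when the i-th and j-th characters match, else max(dp[i-1][j], dp[i][j-1]).
    ·  P  Q  R  N  R  P  R  U  Q  Q  R  P
 ·  0  0  0  0  0  0  0  0  0  0  0  0  0
 N  0  0  0  0  1  1  1  1  1  1  1  1  1
 U  0  0  0  0  1  1  1  1  2  2  2  2  2
 Q  0  0  1  1  1  1  1  1  2  3  3  3  3
 R  0  0  1  2  2  2  2  2  2  3  3  4  4
 Q  0  0  1  2  2  2  2  2  2  3  4  4  4
 Q  0  0  1  2  2  2  2  2  2  3  4  4  4
 Q  0  0  1  2  2  2  2  2  2  3  4  4  4
 N  0  0  1  2  3  3  3  3  3  3  4  4  4
 P  0  1  1  2  3  3  4  4  4  4  4  4  5
 R  0  1  1  2  3  4  4  5  5  5  5  5  5
dp[10][12] = 5. One LCS (by backtracking along matches): NUQRP.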